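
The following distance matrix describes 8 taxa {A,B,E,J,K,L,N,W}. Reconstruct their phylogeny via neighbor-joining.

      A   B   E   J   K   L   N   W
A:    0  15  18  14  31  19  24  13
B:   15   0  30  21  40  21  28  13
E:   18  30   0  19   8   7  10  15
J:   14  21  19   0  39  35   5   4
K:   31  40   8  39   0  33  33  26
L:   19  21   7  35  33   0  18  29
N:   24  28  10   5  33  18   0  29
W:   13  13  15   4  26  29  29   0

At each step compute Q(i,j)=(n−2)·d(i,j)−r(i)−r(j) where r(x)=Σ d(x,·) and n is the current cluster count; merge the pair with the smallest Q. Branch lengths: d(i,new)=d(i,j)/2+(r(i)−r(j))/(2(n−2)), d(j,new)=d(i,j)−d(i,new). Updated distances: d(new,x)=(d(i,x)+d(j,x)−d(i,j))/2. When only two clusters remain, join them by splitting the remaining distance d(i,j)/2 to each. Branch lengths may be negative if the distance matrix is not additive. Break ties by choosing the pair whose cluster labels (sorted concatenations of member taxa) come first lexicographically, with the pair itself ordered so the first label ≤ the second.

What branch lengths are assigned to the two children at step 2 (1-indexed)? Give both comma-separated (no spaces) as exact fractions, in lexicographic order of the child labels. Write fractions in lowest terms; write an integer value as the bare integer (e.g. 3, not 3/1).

step 1: merge (E,K) at d=8, Q=-269; branch lengths E→-55/12, K→151/12; new cluster EK
  updated: d(A,EK)=41/2, d(B,EK)=31, d(EK,J)=25, d(EK,L)=16, d(EK,N)=35/2, d(EK,W)=33/2
step 2: merge (J,N) at d=5, Q=-401/2; branch lengths J→3/4, N→17/4; new cluster JN
  updated: d(A,JN)=33/2, d(B,JN)=22, d(EK,JN)=75/4, d(JN,L)=24, d(JN,W)=14
step 3: merge (EK,L) at d=16, Q=-591/4; branch lengths EK→231/32, L→281/32; new cluster EKL
  updated: d(A,EKL)=47/4, d(B,EKL)=18, d(EKL,JN)=107/8, d(EKL,W)=59/4
step 4: merge (B,W) at d=13, Q=-335/4; branch lengths B→209/24, W→103/24; new cluster BW
  updated: d(A,BW)=15/2, d(BW,EKL)=79/8, d(BW,JN)=23/2
step 5: merge (A,BW) at d=15/2, Q=-397/8; branch lengths A→175/32, BW→65/32; new cluster ABW
  updated: d(ABW,EKL)=113/16, d(ABW,JN)=41/4
step 6: merge (ABW,EKL) at d=113/16, Q=-491/16; branch lengths ABW→63/32, EKL→163/32; new cluster ABEKLW
  updated: d(ABEKLW,JN)=265/32
step 7: merge (ABEKLW,JN) at d=265/32; branch lengths ABEKLW→265/64, JN→265/64; new cluster ABEJKLNW
final tree: (((A:175/32,(B:209/24,W:103/24):65/32):63/32,((E:-55/12,K:151/12):231/32,L:281/32):163/32):265/64,(J:3/4,N:17/4):265/64)
total length: 2075/32

3/4,17/4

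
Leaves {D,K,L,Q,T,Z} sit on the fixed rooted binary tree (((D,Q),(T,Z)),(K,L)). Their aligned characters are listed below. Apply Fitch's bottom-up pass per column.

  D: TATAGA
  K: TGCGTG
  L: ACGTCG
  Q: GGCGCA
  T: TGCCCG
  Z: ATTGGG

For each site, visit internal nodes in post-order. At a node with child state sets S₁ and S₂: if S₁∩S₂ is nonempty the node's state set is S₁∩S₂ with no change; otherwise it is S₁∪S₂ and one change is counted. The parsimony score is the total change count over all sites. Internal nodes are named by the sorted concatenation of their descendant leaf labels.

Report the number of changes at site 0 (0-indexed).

3

site 0, node DQ: D={T} ∪ Q={G} → {G,T} (+1)
site 0, node TZ: T={T} ∪ Z={A} → {A,T} (+1)
site 0, node DQTZ: DQ={G,T} ∩ TZ={A,T} → {T} (+0)
site 0, node KL: K={T} ∪ L={A} → {A,T} (+1)
site 0, node DKLQTZ: DQTZ={T} ∩ KL={A,T} → {T} (+0)
site 1, node DQ: D={A} ∪ Q={G} → {A,G} (+1)
site 1, node TZ: T={G} ∪ Z={T} → {G,T} (+1)
site 1, node DQTZ: DQ={A,G} ∩ TZ={G,T} → {G} (+0)
site 1, node KL: K={G} ∪ L={C} → {C,G} (+1)
site 1, node DKLQTZ: DQTZ={G} ∩ KL={C,G} → {G} (+0)
site 2, node DQ: D={T} ∪ Q={C} → {C,T} (+1)
site 2, node TZ: T={C} ∪ Z={T} → {C,T} (+1)
site 2, node DQTZ: DQ={C,T} ∩ TZ={C,T} → {C,T} (+0)
site 2, node KL: K={C} ∪ L={G} → {C,G} (+1)
site 2, node DKLQTZ: DQTZ={C,T} ∩ KL={C,G} → {C} (+0)
site 3, node DQ: D={A} ∪ Q={G} → {A,G} (+1)
site 3, node TZ: T={C} ∪ Z={G} → {C,G} (+1)
site 3, node DQTZ: DQ={A,G} ∩ TZ={C,G} → {G} (+0)
site 3, node KL: K={G} ∪ L={T} → {G,T} (+1)
site 3, node DKLQTZ: DQTZ={G} ∩ KL={G,T} → {G} (+0)
site 4, node DQ: D={G} ∪ Q={C} → {C,G} (+1)
site 4, node TZ: T={C} ∪ Z={G} → {C,G} (+1)
site 4, node DQTZ: DQ={C,G} ∩ TZ={C,G} → {C,G} (+0)
site 4, node KL: K={T} ∪ L={C} → {C,T} (+1)
site 4, node DKLQTZ: DQTZ={C,G} ∩ KL={C,T} → {C} (+0)
site 5, node DQ: D={A} ∩ Q={A} → {A} (+0)
site 5, node TZ: T={G} ∩ Z={G} → {G} (+0)
site 5, node DQTZ: DQ={A} ∪ TZ={G} → {A,G} (+1)
site 5, node KL: K={G} ∩ L={G} → {G} (+0)
site 5, node DKLQTZ: DQTZ={A,G} ∩ KL={G} → {G} (+0)
per-site changes: [3, 3, 3, 3, 3, 1]; total = 16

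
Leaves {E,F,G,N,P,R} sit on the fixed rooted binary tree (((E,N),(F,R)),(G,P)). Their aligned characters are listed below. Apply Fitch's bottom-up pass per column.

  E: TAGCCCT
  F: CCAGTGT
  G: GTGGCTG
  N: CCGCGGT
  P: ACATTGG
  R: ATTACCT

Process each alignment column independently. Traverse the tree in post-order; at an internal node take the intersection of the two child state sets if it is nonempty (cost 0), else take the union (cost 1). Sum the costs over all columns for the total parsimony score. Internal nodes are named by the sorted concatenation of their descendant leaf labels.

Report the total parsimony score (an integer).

20

EN@0: {T} ∪ {C} = {C,T} (union, +1)
FR@0: {C} ∪ {A} = {A,C} (union, +1)
EFNR@0: {C,T} ∩ {A,C} = {C} (intersection, +0)
GP@0: {G} ∪ {A} = {A,G} (union, +1)
EFGNPR@0: {C} ∪ {A,G} = {A,C,G} (union, +1)
EN@1: {A} ∪ {C} = {A,C} (union, +1)
FR@1: {C} ∪ {T} = {C,T} (union, +1)
EFNR@1: {A,C} ∩ {C,T} = {C} (intersection, +0)
GP@1: {T} ∪ {C} = {C,T} (union, +1)
EFGNPR@1: {C} ∩ {C,T} = {C} (intersection, +0)
EN@2: {G} ∩ {G} = {G} (intersection, +0)
FR@2: {A} ∪ {T} = {A,T} (union, +1)
EFNR@2: {G} ∪ {A,T} = {A,G,T} (union, +1)
GP@2: {G} ∪ {A} = {A,G} (union, +1)
EFGNPR@2: {A,G,T} ∩ {A,G} = {A,G} (intersection, +0)
EN@3: {C} ∩ {C} = {C} (intersection, +0)
FR@3: {G} ∪ {A} = {A,G} (union, +1)
EFNR@3: {C} ∪ {A,G} = {A,C,G} (union, +1)
GP@3: {G} ∪ {T} = {G,T} (union, +1)
EFGNPR@3: {A,C,G} ∩ {G,T} = {G} (intersection, +0)
EN@4: {C} ∪ {G} = {C,G} (union, +1)
FR@4: {T} ∪ {C} = {C,T} (union, +1)
EFNR@4: {C,G} ∩ {C,T} = {C} (intersection, +0)
GP@4: {C} ∪ {T} = {C,T} (union, +1)
EFGNPR@4: {C} ∩ {C,T} = {C} (intersection, +0)
EN@5: {C} ∪ {G} = {C,G} (union, +1)
FR@5: {G} ∪ {C} = {C,G} (union, +1)
EFNR@5: {C,G} ∩ {C,G} = {C,G} (intersection, +0)
GP@5: {T} ∪ {G} = {G,T} (union, +1)
EFGNPR@5: {C,G} ∩ {G,T} = {G} (intersection, +0)
EN@6: {T} ∩ {T} = {T} (intersection, +0)
FR@6: {T} ∩ {T} = {T} (intersection, +0)
EFNR@6: {T} ∩ {T} = {T} (intersection, +0)
GP@6: {G} ∩ {G} = {G} (intersection, +0)
EFGNPR@6: {T} ∪ {G} = {G,T} (union, +1)
per-site changes: [4, 3, 3, 3, 3, 3, 1]; total = 20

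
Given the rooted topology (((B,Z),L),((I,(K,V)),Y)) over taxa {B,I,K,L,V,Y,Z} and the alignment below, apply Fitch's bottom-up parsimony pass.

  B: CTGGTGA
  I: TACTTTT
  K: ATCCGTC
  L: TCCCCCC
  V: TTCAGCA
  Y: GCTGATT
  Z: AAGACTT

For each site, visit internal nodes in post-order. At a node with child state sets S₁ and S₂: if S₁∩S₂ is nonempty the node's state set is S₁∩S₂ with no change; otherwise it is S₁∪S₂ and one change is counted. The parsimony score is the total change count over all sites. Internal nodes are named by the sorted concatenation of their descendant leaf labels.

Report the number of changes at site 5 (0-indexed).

[col 0] BZ: children B:{C}, Z:{A} ∪→ {A,C}; cost 1
[col 0] BLZ: children BZ:{A,C}, L:{T} ∪→ {A,C,T}; cost 1
[col 0] KV: children K:{A}, V:{T} ∪→ {A,T}; cost 1
[col 0] IKV: children I:{T}, KV:{A,T} ∩→ {T}; cost 0
[col 0] IKVY: children IKV:{T}, Y:{G} ∪→ {G,T}; cost 1
[col 0] BIKLVYZ: children BLZ:{A,C,T}, IKVY:{G,T} ∩→ {T}; cost 0
[col 1] BZ: children B:{T}, Z:{A} ∪→ {A,T}; cost 1
[col 1] BLZ: children BZ:{A,T}, L:{C} ∪→ {A,C,T}; cost 1
[col 1] KV: children K:{T}, V:{T} ∩→ {T}; cost 0
[col 1] IKV: children I:{A}, KV:{T} ∪→ {A,T}; cost 1
[col 1] IKVY: children IKV:{A,T}, Y:{C} ∪→ {A,C,T}; cost 1
[col 1] BIKLVYZ: children BLZ:{A,C,T}, IKVY:{A,C,T} ∩→ {A,C,T}; cost 0
[col 2] BZ: children B:{G}, Z:{G} ∩→ {G}; cost 0
[col 2] BLZ: children BZ:{G}, L:{C} ∪→ {C,G}; cost 1
[col 2] KV: children K:{C}, V:{C} ∩→ {C}; cost 0
[col 2] IKV: children I:{C}, KV:{C} ∩→ {C}; cost 0
[col 2] IKVY: children IKV:{C}, Y:{T} ∪→ {C,T}; cost 1
[col 2] BIKLVYZ: children BLZ:{C,G}, IKVY:{C,T} ∩→ {C}; cost 0
[col 3] BZ: children B:{G}, Z:{A} ∪→ {A,G}; cost 1
[col 3] BLZ: children BZ:{A,G}, L:{C} ∪→ {A,C,G}; cost 1
[col 3] KV: children K:{C}, V:{A} ∪→ {A,C}; cost 1
[col 3] IKV: children I:{T}, KV:{A,C} ∪→ {A,C,T}; cost 1
[col 3] IKVY: children IKV:{A,C,T}, Y:{G} ∪→ {A,C,G,T}; cost 1
[col 3] BIKLVYZ: children BLZ:{A,C,G}, IKVY:{A,C,G,T} ∩→ {A,C,G}; cost 0
[col 4] BZ: children B:{T}, Z:{C} ∪→ {C,T}; cost 1
[col 4] BLZ: children BZ:{C,T}, L:{C} ∩→ {C}; cost 0
[col 4] KV: children K:{G}, V:{G} ∩→ {G}; cost 0
[col 4] IKV: children I:{T}, KV:{G} ∪→ {G,T}; cost 1
[col 4] IKVY: children IKV:{G,T}, Y:{A} ∪→ {A,G,T}; cost 1
[col 4] BIKLVYZ: children BLZ:{C}, IKVY:{A,G,T} ∪→ {A,C,G,T}; cost 1
[col 5] BZ: children B:{G}, Z:{T} ∪→ {G,T}; cost 1
[col 5] BLZ: children BZ:{G,T}, L:{C} ∪→ {C,G,T}; cost 1
[col 5] KV: children K:{T}, V:{C} ∪→ {C,T}; cost 1
[col 5] IKV: children I:{T}, KV:{C,T} ∩→ {T}; cost 0
[col 5] IKVY: children IKV:{T}, Y:{T} ∩→ {T}; cost 0
[col 5] BIKLVYZ: children BLZ:{C,G,T}, IKVY:{T} ∩→ {T}; cost 0
[col 6] BZ: children B:{A}, Z:{T} ∪→ {A,T}; cost 1
[col 6] BLZ: children BZ:{A,T}, L:{C} ∪→ {A,C,T}; cost 1
[col 6] KV: children K:{C}, V:{A} ∪→ {A,C}; cost 1
[col 6] IKV: children I:{T}, KV:{A,C} ∪→ {A,C,T}; cost 1
[col 6] IKVY: children IKV:{A,C,T}, Y:{T} ∩→ {T}; cost 0
[col 6] BIKLVYZ: children BLZ:{A,C,T}, IKVY:{T} ∩→ {T}; cost 0
per-site changes: [4, 4, 2, 5, 4, 3, 4]; total = 26

3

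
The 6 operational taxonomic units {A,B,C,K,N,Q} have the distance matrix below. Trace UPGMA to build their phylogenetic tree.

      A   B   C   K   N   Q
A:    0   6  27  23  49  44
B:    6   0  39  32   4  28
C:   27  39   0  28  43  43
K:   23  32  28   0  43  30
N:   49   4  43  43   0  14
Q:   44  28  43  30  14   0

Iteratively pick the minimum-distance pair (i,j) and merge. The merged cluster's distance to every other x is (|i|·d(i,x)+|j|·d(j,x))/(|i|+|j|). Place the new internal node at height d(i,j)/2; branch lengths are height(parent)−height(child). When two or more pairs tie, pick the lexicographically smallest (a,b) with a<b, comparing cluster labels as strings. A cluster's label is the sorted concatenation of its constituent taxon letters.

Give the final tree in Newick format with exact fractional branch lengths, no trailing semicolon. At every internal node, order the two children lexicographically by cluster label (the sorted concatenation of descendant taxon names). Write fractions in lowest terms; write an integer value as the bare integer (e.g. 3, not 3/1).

iteration 1: select B,N (d=4); attach at lengths (2, 2); label the merged cluster BN
  updated: d(A,BN)=55/2, d(BN,C)=41, d(BN,K)=75/2, d(BN,Q)=21
iteration 2: select BN,Q (d=21); attach at lengths (17/2, 21/2); label the merged cluster BNQ
  updated: d(A,BNQ)=33, d(BNQ,C)=125/3, d(BNQ,K)=35
iteration 3: select A,K (d=23); attach at lengths (23/2, 23/2); label the merged cluster AK
  updated: d(AK,BNQ)=34, d(AK,C)=55/2
iteration 4: select AK,C (d=55/2); attach at lengths (9/4, 55/4); label the merged cluster ACK
  updated: d(ACK,BNQ)=329/9
iteration 5: select ACK,BNQ (d=329/9); attach at lengths (163/36, 70/9); label the merged cluster ABCKNQ
final tree: (((A:23/2,K:23/2):9/4,C:55/4):163/36,((B:2,N:2):17/2,Q:21/2):70/9)
total length: 2675/36

(((A:23/2,K:23/2):9/4,C:55/4):163/36,((B:2,N:2):17/2,Q:21/2):70/9)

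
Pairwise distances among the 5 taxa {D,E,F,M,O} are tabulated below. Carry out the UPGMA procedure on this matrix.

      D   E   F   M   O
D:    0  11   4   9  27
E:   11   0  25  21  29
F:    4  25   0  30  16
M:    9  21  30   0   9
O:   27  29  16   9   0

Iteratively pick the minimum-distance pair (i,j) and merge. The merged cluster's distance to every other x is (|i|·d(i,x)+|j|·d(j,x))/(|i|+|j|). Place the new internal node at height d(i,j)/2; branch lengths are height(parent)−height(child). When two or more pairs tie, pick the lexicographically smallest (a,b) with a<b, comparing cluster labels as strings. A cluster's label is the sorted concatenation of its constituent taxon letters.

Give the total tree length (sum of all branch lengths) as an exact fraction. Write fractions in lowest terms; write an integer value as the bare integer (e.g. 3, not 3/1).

75/2

1. join D+F (d=4) ⇒ DF; edges |D|=2, |F|=2
  updated: d(DF,E)=18, d(DF,M)=39/2, d(DF,O)=43/2
2. join M+O (d=9) ⇒ MO; edges |M|=9/2, |O|=9/2
  updated: d(DF,MO)=41/2, d(E,MO)=25
3. join DF+E (d=18) ⇒ DEF; edges |DF|=7, |E|=9
  updated: d(DEF,MO)=22
4. join DEF+MO (d=22) ⇒ DEFMO; edges |DEF|=2, |MO|=13/2
final tree: (((D:2,F:2):7,E:9):2,(M:9/2,O:9/2):13/2)
total length: 75/2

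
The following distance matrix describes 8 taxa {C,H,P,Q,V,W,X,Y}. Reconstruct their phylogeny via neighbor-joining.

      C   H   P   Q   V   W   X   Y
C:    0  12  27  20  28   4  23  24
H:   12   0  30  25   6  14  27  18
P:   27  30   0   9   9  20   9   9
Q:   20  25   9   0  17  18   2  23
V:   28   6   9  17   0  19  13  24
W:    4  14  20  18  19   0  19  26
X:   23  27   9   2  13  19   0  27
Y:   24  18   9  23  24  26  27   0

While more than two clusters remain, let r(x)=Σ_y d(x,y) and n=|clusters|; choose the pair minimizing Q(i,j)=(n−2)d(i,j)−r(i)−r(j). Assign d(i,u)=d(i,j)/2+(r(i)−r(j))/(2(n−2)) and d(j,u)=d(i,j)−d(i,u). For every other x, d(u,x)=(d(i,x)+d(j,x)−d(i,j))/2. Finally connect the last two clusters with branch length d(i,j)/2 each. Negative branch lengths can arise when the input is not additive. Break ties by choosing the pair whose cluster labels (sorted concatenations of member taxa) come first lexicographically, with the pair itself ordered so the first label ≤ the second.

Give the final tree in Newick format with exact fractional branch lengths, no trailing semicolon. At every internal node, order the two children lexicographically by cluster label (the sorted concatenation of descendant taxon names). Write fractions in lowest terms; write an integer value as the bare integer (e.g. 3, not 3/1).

((((C:7/2,W:1/2):8,(H:79/16,V:17/16):21/4):29/8,(P:4/3,Y:23/3):5):13/4,(Q:3/5,X:7/5):13/4)

1. join C+W (d=4, Q=-234) ⇒ CW; edges |C|=7/2, |W|=1/2
  updated: d(CW,H)=11, d(CW,P)=43/2, d(CW,Q)=17, d(CW,V)=43/2, d(CW,X)=19, d(CW,Y)=23
2. join Q+X (d=2, Q=-180) ⇒ QX; edges |Q|=3/5, |X|=7/5
  updated: d(CW,QX)=17, d(H,QX)=25, d(P,QX)=8, d(QX,V)=14, d(QX,Y)=24
3. join H+V (d=6, Q=-281/2) ⇒ HV; edges |H|=79/16, |V|=17/16
  updated: d(CW,HV)=53/4, d(HV,P)=33/2, d(HV,QX)=33/2, d(HV,Y)=18
4. join P+Y (d=9, Q=-102) ⇒ PY; edges |P|=4/3, |Y|=23/3
  updated: d(CW,PY)=71/4, d(HV,PY)=51/4, d(PY,QX)=23/2
5. join CW+HV (d=53/4, Q=-64) ⇒ CHVW; edges |CW|=8, |HV|=21/4
  updated: d(CHVW,PY)=69/8, d(CHVW,QX)=81/8
6. join CHVW+PY (d=69/8, Q=-121/4) ⇒ CHPVWY; edges |CHVW|=29/8, |PY|=5
  updated: d(CHPVWY,QX)=13/2
7. join CHPVWY+QX (d=13/2) ⇒ CHPQVWXY; edges |CHPVWY|=13/4, |QX|=13/4
final tree: ((((C:7/2,W:1/2):8,(H:79/16,V:17/16):21/4):29/8,(P:4/3,Y:23/3):5):13/4,(Q:3/5,X:7/5):13/4)
total length: 395/8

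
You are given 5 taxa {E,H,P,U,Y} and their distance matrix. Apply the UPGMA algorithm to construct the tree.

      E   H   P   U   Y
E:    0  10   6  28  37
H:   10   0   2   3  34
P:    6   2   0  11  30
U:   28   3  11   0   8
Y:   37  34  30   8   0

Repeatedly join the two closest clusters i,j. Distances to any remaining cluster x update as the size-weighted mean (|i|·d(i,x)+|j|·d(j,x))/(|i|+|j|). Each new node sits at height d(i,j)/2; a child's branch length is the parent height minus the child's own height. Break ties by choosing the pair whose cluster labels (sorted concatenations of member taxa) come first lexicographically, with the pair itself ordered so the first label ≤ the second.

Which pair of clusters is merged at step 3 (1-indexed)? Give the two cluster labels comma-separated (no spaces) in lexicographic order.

1. join H+P (d=2) ⇒ HP; edges |H|=1, |P|=1
  updated: d(E,HP)=8, d(HP,U)=7, d(HP,Y)=32
2. join HP+U (d=7) ⇒ HPU; edges |HP|=5/2, |U|=7/2
  updated: d(E,HPU)=44/3, d(HPU,Y)=24
3. join E+HPU (d=44/3) ⇒ EHPU; edges |E|=22/3, |HPU|=23/6
  updated: d(EHPU,Y)=109/4
4. join EHPU+Y (d=109/4) ⇒ EHPUY; edges |EHPU|=151/24, |Y|=109/8
final tree: ((E:22/3,((H:1,P:1):5/2,U:7/2):23/6):151/24,Y:109/8)
total length: 469/12

E,HPU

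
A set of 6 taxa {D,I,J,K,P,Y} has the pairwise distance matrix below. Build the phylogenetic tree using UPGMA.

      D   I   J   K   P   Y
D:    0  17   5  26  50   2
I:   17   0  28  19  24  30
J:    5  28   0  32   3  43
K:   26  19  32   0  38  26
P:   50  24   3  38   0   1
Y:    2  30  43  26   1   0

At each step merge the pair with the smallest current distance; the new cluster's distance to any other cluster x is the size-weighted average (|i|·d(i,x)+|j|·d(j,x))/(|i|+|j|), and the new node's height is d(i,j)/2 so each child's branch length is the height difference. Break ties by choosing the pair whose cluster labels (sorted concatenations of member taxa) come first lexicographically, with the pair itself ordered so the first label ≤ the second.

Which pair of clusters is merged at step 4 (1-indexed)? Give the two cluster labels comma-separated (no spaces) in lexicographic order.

DJ,PY

iteration 1: select P,Y (d=1); attach at lengths (1/2, 1/2); label the merged cluster PY
  updated: d(D,PY)=26, d(I,PY)=27, d(J,PY)=23, d(K,PY)=32
iteration 2: select D,J (d=5); attach at lengths (5/2, 5/2); label the merged cluster DJ
  updated: d(DJ,I)=45/2, d(DJ,K)=29, d(DJ,PY)=49/2
iteration 3: select I,K (d=19); attach at lengths (19/2, 19/2); label the merged cluster IK
  updated: d(DJ,IK)=103/4, d(IK,PY)=59/2
iteration 4: select DJ,PY (d=49/2); attach at lengths (39/4, 47/4); label the merged cluster DJPY
  updated: d(DJPY,IK)=221/8
iteration 5: select DJPY,IK (d=221/8); attach at lengths (25/16, 69/16); label the merged cluster DIJKPY
final tree: (((D:5/2,J:5/2):39/4,(P:1/2,Y:1/2):47/4):25/16,(I:19/2,K:19/2):69/16)
total length: 419/8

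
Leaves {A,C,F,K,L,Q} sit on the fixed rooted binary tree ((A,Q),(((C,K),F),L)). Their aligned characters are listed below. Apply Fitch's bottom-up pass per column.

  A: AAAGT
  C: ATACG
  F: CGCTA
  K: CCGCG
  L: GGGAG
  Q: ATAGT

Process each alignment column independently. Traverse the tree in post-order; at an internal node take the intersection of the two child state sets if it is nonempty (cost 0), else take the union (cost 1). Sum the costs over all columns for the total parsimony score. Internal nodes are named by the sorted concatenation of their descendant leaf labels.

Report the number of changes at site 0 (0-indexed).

3

AQ@0: {A} ∩ {A} = {A} (intersection, +0)
CK@0: {A} ∪ {C} = {A,C} (union, +1)
CFK@0: {A,C} ∩ {C} = {C} (intersection, +0)
CFKL@0: {C} ∪ {G} = {C,G} (union, +1)
ACFKLQ@0: {A} ∪ {C,G} = {A,C,G} (union, +1)
AQ@1: {A} ∪ {T} = {A,T} (union, +1)
CK@1: {T} ∪ {C} = {C,T} (union, +1)
CFK@1: {C,T} ∪ {G} = {C,G,T} (union, +1)
CFKL@1: {C,G,T} ∩ {G} = {G} (intersection, +0)
ACFKLQ@1: {A,T} ∪ {G} = {A,G,T} (union, +1)
AQ@2: {A} ∩ {A} = {A} (intersection, +0)
CK@2: {A} ∪ {G} = {A,G} (union, +1)
CFK@2: {A,G} ∪ {C} = {A,C,G} (union, +1)
CFKL@2: {A,C,G} ∩ {G} = {G} (intersection, +0)
ACFKLQ@2: {A} ∪ {G} = {A,G} (union, +1)
AQ@3: {G} ∩ {G} = {G} (intersection, +0)
CK@3: {C} ∩ {C} = {C} (intersection, +0)
CFK@3: {C} ∪ {T} = {C,T} (union, +1)
CFKL@3: {C,T} ∪ {A} = {A,C,T} (union, +1)
ACFKLQ@3: {G} ∪ {A,C,T} = {A,C,G,T} (union, +1)
AQ@4: {T} ∩ {T} = {T} (intersection, +0)
CK@4: {G} ∩ {G} = {G} (intersection, +0)
CFK@4: {G} ∪ {A} = {A,G} (union, +1)
CFKL@4: {A,G} ∩ {G} = {G} (intersection, +0)
ACFKLQ@4: {T} ∪ {G} = {G,T} (union, +1)
per-site changes: [3, 4, 3, 3, 2]; total = 15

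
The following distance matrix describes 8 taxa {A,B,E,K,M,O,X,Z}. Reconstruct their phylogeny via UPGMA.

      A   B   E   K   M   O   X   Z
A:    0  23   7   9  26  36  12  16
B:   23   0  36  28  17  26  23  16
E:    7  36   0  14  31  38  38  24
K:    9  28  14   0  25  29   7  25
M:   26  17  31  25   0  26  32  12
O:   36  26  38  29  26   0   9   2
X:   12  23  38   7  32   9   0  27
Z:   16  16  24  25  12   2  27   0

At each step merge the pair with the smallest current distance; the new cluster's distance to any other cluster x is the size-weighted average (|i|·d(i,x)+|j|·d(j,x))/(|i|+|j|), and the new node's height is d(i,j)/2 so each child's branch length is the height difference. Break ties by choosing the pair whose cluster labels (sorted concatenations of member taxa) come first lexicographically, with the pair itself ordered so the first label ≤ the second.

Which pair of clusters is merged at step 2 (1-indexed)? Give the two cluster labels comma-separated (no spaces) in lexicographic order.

A,E

1. join O+Z (d=2) ⇒ OZ; edges |O|=1, |Z|=1
  updated: d(A,OZ)=26, d(B,OZ)=21, d(E,OZ)=31, d(K,OZ)=27, d(M,OZ)=19, d(OZ,X)=18
2. join A+E (d=7) ⇒ AE; edges |A|=7/2, |E|=7/2
  updated: d(AE,B)=59/2, d(AE,K)=23/2, d(AE,M)=57/2, d(AE,OZ)=57/2, d(AE,X)=25
3. join K+X (d=7) ⇒ KX; edges |K|=7/2, |X|=7/2
  updated: d(AE,KX)=73/4, d(B,KX)=51/2, d(KX,M)=57/2, d(KX,OZ)=45/2
4. join B+M (d=17) ⇒ BM; edges |B|=17/2, |M|=17/2
  updated: d(AE,BM)=29, d(BM,KX)=27, d(BM,OZ)=20
5. join AE+KX (d=73/4) ⇒ AEKX; edges |AE|=45/8, |KX|=45/8
  updated: d(AEKX,BM)=28, d(AEKX,OZ)=51/2
6. join BM+OZ (d=20) ⇒ BMOZ; edges |BM|=3/2, |OZ|=9
  updated: d(AEKX,BMOZ)=107/4
7. join AEKX+BMOZ (d=107/4) ⇒ ABEKMOXZ; edges |AEKX|=17/4, |BMOZ|=27/8
final tree: (((A:7/2,E:7/2):45/8,(K:7/2,X:7/2):45/8):17/4,((B:17/2,M:17/2):3/2,(O:1,Z:1):9):27/8)
total length: 499/8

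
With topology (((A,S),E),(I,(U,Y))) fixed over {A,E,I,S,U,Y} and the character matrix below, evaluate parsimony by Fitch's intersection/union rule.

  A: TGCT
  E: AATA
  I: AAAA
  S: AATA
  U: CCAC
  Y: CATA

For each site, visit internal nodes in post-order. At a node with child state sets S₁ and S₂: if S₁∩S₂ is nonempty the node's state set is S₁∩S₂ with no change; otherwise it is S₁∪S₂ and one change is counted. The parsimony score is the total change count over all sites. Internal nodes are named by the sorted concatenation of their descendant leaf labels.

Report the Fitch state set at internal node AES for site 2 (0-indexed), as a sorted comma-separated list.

T

AS@0: {T} ∪ {A} = {A,T} (union, +1)
AES@0: {A,T} ∩ {A} = {A} (intersection, +0)
UY@0: {C} ∩ {C} = {C} (intersection, +0)
IUY@0: {A} ∪ {C} = {A,C} (union, +1)
AEISUY@0: {A} ∩ {A,C} = {A} (intersection, +0)
AS@1: {G} ∪ {A} = {A,G} (union, +1)
AES@1: {A,G} ∩ {A} = {A} (intersection, +0)
UY@1: {C} ∪ {A} = {A,C} (union, +1)
IUY@1: {A} ∩ {A,C} = {A} (intersection, +0)
AEISUY@1: {A} ∩ {A} = {A} (intersection, +0)
AS@2: {C} ∪ {T} = {C,T} (union, +1)
AES@2: {C,T} ∩ {T} = {T} (intersection, +0)
UY@2: {A} ∪ {T} = {A,T} (union, +1)
IUY@2: {A} ∩ {A,T} = {A} (intersection, +0)
AEISUY@2: {T} ∪ {A} = {A,T} (union, +1)
AS@3: {T} ∪ {A} = {A,T} (union, +1)
AES@3: {A,T} ∩ {A} = {A} (intersection, +0)
UY@3: {C} ∪ {A} = {A,C} (union, +1)
IUY@3: {A} ∩ {A,C} = {A} (intersection, +0)
AEISUY@3: {A} ∩ {A} = {A} (intersection, +0)
per-site changes: [2, 2, 3, 2]; total = 9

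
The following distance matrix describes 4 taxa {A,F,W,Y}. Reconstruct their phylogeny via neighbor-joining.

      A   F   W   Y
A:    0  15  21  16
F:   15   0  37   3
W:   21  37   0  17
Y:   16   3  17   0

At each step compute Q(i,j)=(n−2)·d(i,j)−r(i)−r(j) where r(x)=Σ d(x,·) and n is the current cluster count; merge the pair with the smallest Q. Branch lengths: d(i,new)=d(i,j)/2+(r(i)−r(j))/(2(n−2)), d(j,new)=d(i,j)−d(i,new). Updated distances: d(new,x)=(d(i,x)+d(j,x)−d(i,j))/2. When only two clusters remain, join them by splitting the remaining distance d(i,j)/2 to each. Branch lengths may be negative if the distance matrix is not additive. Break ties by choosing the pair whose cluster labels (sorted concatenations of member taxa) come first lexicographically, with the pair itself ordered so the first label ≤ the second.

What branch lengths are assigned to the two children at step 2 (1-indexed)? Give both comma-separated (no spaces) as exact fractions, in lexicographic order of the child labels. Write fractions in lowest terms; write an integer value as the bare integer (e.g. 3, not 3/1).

step 1: merge (A,W) at d=21, Q=-85; branch lengths A→19/4, W→65/4; new cluster AW
  updated: d(AW,F)=31/2, d(AW,Y)=6
step 2: merge (AW,F) at d=31/2, Q=-49/2; branch lengths AW→37/4, F→25/4; new cluster AFW
  updated: d(AFW,Y)=-13/4
step 3: merge (AFW,Y) at d=-13/4; branch lengths AFW→-13/8, Y→-13/8; new cluster AFWY
final tree: (((A:19/4,W:65/4):37/4,F:25/4):-13/8,Y:-13/8)
total length: 133/4

37/4,25/4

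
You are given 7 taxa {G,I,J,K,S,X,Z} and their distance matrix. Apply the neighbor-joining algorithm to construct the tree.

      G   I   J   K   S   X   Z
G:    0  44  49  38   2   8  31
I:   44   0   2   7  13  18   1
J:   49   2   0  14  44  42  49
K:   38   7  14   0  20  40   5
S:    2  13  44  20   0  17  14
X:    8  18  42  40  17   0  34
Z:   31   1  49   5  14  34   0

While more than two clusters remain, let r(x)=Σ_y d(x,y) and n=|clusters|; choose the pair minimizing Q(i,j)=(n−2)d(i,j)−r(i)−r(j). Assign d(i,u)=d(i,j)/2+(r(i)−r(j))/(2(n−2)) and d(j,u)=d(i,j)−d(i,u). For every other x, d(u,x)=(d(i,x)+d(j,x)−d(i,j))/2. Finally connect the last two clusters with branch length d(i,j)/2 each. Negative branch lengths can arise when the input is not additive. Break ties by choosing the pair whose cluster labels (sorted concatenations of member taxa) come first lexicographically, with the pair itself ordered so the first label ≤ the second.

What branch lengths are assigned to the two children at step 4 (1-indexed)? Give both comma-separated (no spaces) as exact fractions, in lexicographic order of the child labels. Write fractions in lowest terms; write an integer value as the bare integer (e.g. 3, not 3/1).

483/32,109/32

step 1: merge (G,X) at d=8, Q=-291; branch lengths G→53/10, X→27/10; new cluster GX
  updated: d(GX,I)=27, d(GX,J)=83/2, d(GX,K)=35, d(GX,S)=11/2, d(GX,Z)=57/2
step 2: merge (GX,S) at d=11/2, Q=-212; branch lengths GX→63/8, S→-19/8; new cluster GSX
  updated: d(GSX,I)=69/4, d(GSX,J)=40, d(GSX,K)=99/4, d(GSX,Z)=37/2
step 3: merge (I,J) at d=2, Q=-505/4; branch lengths I→-287/24, J→335/24; new cluster IJ
  updated: d(GSX,IJ)=221/8, d(IJ,K)=19/2, d(IJ,Z)=24
step 4: merge (GSX,Z) at d=37/2, Q=-651/8; branch lengths GSX→483/32, Z→109/32; new cluster GSXZ
  updated: d(GSXZ,IJ)=265/16, d(GSXZ,K)=45/8
step 5: merge (GSXZ,IJ) at d=265/16, Q=-507/16; branch lengths GSXZ→203/32, IJ→327/32; new cluster GIJSXZ
  updated: d(GIJSXZ,K)=-23/32
step 6: merge (GIJSXZ,K) at d=-23/32; branch lengths GIJSXZ→-23/64, K→-23/64; new cluster GIJKSXZ
final tree: (((((G:53/10,X:27/10):63/8,S:-19/8):483/32,Z:109/32):203/32,(I:-287/24,J:335/24):327/32):-23/64,K:-23/64)
total length: 1595/32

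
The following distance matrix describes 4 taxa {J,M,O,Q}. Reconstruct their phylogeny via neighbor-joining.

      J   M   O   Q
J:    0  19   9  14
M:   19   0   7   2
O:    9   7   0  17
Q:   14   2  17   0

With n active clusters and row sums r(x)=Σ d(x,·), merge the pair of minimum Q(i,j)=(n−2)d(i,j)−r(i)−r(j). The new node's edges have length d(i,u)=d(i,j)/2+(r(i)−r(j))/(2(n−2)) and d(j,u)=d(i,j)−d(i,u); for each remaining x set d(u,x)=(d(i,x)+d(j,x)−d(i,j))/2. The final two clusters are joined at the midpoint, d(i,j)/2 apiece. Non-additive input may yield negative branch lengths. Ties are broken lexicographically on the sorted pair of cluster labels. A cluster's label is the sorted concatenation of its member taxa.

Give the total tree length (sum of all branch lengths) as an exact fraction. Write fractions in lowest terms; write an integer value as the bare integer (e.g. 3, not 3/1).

step 1: merge (J,O) at d=9, Q=-57; branch lengths J→27/4, O→9/4; new cluster JO
  updated: d(JO,M)=17/2, d(JO,Q)=11
step 2: merge (JO,M) at d=17/2, Q=-43/2; branch lengths JO→35/4, M→-1/4; new cluster JMO
  updated: d(JMO,Q)=9/4
step 3: merge (JMO,Q) at d=9/4; branch lengths JMO→9/8, Q→9/8; new cluster JMOQ
final tree: (((J:27/4,O:9/4):35/4,M:-1/4):9/8,Q:9/8)
total length: 79/4

79/4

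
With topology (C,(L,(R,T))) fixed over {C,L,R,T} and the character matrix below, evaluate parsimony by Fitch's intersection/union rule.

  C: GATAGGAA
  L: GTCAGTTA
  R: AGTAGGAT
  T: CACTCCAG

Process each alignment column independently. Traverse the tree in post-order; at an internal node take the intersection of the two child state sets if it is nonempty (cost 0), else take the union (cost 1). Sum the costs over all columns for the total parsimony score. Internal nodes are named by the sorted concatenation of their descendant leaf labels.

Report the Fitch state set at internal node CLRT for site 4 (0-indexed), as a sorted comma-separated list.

G

site 0, node RT: R={A} ∪ T={C} → {A,C} (+1)
site 0, node LRT: L={G} ∪ RT={A,C} → {A,C,G} (+1)
site 0, node CLRT: C={G} ∩ LRT={A,C,G} → {G} (+0)
site 1, node RT: R={G} ∪ T={A} → {A,G} (+1)
site 1, node LRT: L={T} ∪ RT={A,G} → {A,G,T} (+1)
site 1, node CLRT: C={A} ∩ LRT={A,G,T} → {A} (+0)
site 2, node RT: R={T} ∪ T={C} → {C,T} (+1)
site 2, node LRT: L={C} ∩ RT={C,T} → {C} (+0)
site 2, node CLRT: C={T} ∪ LRT={C} → {C,T} (+1)
site 3, node RT: R={A} ∪ T={T} → {A,T} (+1)
site 3, node LRT: L={A} ∩ RT={A,T} → {A} (+0)
site 3, node CLRT: C={A} ∩ LRT={A} → {A} (+0)
site 4, node RT: R={G} ∪ T={C} → {C,G} (+1)
site 4, node LRT: L={G} ∩ RT={C,G} → {G} (+0)
site 4, node CLRT: C={G} ∩ LRT={G} → {G} (+0)
site 5, node RT: R={G} ∪ T={C} → {C,G} (+1)
site 5, node LRT: L={T} ∪ RT={C,G} → {C,G,T} (+1)
site 5, node CLRT: C={G} ∩ LRT={C,G,T} → {G} (+0)
site 6, node RT: R={A} ∩ T={A} → {A} (+0)
site 6, node LRT: L={T} ∪ RT={A} → {A,T} (+1)
site 6, node CLRT: C={A} ∩ LRT={A,T} → {A} (+0)
site 7, node RT: R={T} ∪ T={G} → {G,T} (+1)
site 7, node LRT: L={A} ∪ RT={G,T} → {A,G,T} (+1)
site 7, node CLRT: C={A} ∩ LRT={A,G,T} → {A} (+0)
per-site changes: [2, 2, 2, 1, 1, 2, 1, 2]; total = 13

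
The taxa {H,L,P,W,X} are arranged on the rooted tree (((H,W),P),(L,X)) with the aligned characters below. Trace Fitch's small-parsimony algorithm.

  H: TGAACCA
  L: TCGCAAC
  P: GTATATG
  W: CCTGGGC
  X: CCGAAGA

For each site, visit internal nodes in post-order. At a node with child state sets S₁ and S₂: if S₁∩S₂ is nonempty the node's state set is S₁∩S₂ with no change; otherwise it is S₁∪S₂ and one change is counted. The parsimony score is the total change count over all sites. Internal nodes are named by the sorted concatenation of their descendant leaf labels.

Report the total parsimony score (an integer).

18

[col 0] HW: children H:{T}, W:{C} ∪→ {C,T}; cost 1
[col 0] HPW: children HW:{C,T}, P:{G} ∪→ {C,G,T}; cost 1
[col 0] LX: children L:{T}, X:{C} ∪→ {C,T}; cost 1
[col 0] HLPWX: children HPW:{C,G,T}, LX:{C,T} ∩→ {C,T}; cost 0
[col 1] HW: children H:{G}, W:{C} ∪→ {C,G}; cost 1
[col 1] HPW: children HW:{C,G}, P:{T} ∪→ {C,G,T}; cost 1
[col 1] LX: children L:{C}, X:{C} ∩→ {C}; cost 0
[col 1] HLPWX: children HPW:{C,G,T}, LX:{C} ∩→ {C}; cost 0
[col 2] HW: children H:{A}, W:{T} ∪→ {A,T}; cost 1
[col 2] HPW: children HW:{A,T}, P:{A} ∩→ {A}; cost 0
[col 2] LX: children L:{G}, X:{G} ∩→ {G}; cost 0
[col 2] HLPWX: children HPW:{A}, LX:{G} ∪→ {A,G}; cost 1
[col 3] HW: children H:{A}, W:{G} ∪→ {A,G}; cost 1
[col 3] HPW: children HW:{A,G}, P:{T} ∪→ {A,G,T}; cost 1
[col 3] LX: children L:{C}, X:{A} ∪→ {A,C}; cost 1
[col 3] HLPWX: children HPW:{A,G,T}, LX:{A,C} ∩→ {A}; cost 0
[col 4] HW: children H:{C}, W:{G} ∪→ {C,G}; cost 1
[col 4] HPW: children HW:{C,G}, P:{A} ∪→ {A,C,G}; cost 1
[col 4] LX: children L:{A}, X:{A} ∩→ {A}; cost 0
[col 4] HLPWX: children HPW:{A,C,G}, LX:{A} ∩→ {A}; cost 0
[col 5] HW: children H:{C}, W:{G} ∪→ {C,G}; cost 1
[col 5] HPW: children HW:{C,G}, P:{T} ∪→ {C,G,T}; cost 1
[col 5] LX: children L:{A}, X:{G} ∪→ {A,G}; cost 1
[col 5] HLPWX: children HPW:{C,G,T}, LX:{A,G} ∩→ {G}; cost 0
[col 6] HW: children H:{A}, W:{C} ∪→ {A,C}; cost 1
[col 6] HPW: children HW:{A,C}, P:{G} ∪→ {A,C,G}; cost 1
[col 6] LX: children L:{C}, X:{A} ∪→ {A,C}; cost 1
[col 6] HLPWX: children HPW:{A,C,G}, LX:{A,C} ∩→ {A,C}; cost 0
per-site changes: [3, 2, 2, 3, 2, 3, 3]; total = 18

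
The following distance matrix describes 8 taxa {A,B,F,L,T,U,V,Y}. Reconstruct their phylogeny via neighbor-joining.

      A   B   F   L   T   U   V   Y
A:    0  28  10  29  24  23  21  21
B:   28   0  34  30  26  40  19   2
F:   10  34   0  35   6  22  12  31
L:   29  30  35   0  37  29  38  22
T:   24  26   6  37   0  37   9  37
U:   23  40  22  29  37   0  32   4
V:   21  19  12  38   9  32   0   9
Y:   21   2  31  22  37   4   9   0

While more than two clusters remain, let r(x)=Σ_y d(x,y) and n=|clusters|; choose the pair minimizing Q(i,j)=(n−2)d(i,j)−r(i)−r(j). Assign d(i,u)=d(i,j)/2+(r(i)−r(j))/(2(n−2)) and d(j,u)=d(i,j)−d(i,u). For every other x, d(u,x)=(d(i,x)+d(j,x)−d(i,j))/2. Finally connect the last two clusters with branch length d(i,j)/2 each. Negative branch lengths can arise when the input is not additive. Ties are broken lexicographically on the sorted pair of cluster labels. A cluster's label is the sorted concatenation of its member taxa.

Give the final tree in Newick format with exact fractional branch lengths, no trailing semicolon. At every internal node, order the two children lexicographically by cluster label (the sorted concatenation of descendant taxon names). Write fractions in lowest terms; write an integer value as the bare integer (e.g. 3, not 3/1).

iteration 1: select B,Y (d=2, Q=-293); attach at lengths (65/12, -41/12); label the merged cluster BY
  updated: d(A,BY)=47/2, d(BY,F)=63/2, d(BY,L)=25, d(BY,T)=61/2, d(BY,U)=21, d(BY,V)=13
iteration 2: select F,T (d=6, Q=-230); attach at lengths (3/10, 57/10); label the merged cluster FT
  updated: d(A,FT)=14, d(BY,FT)=28, d(FT,L)=33, d(FT,U)=53/2, d(FT,V)=15/2
iteration 3: select FT,V (d=15/2, Q=-381/2); attach at lengths (55/16, 65/16); label the merged cluster FTV
  updated: d(A,FTV)=55/4, d(BY,FTV)=67/4, d(FTV,L)=127/4, d(FTV,U)=51/2
iteration 4: select A,FTV (d=55/4, Q=-543/4); attach at lengths (57/8, 53/8); label the merged cluster AFTV
  updated: d(AFTV,BY)=53/4, d(AFTV,L)=47/2, d(AFTV,U)=139/8
iteration 5: select AFTV,BY (d=53/4, Q=-695/8); attach at lengths (171/32, 253/32); label the merged cluster ABFTVY
  updated: d(ABFTVY,L)=141/8, d(ABFTVY,U)=201/16
iteration 6: select ABFTVY,L (d=141/8, Q=-947/16); attach at lengths (19/32, 545/32); label the merged cluster ABFLTVY
  updated: d(ABFLTVY,U)=383/32
iteration 7: select ABFLTVY,U (d=383/32); attach at lengths (383/64, 383/64); label the merged cluster ABFLTUVY
final tree: ((((A:57/8,((F:3/10,T:57/10):55/16,V:65/16):53/8):171/32,(B:65/12,Y:-41/12):253/32):19/32,L:545/32):383/64,U:383/64)
total length: 2307/32

((((A:57/8,((F:3/10,T:57/10):55/16,V:65/16):53/8):171/32,(B:65/12,Y:-41/12):253/32):19/32,L:545/32):383/64,U:383/64)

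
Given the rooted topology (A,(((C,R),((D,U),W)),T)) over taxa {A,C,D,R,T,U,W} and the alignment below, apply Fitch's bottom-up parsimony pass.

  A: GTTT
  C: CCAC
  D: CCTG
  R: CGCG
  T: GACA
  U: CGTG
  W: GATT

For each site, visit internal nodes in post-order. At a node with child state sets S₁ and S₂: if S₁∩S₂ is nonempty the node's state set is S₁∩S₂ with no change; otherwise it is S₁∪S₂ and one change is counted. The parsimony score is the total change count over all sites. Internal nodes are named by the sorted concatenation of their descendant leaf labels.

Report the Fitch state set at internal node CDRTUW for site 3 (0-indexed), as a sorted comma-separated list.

CR@0: {C} ∩ {C} = {C} (intersection, +0)
DU@0: {C} ∩ {C} = {C} (intersection, +0)
DUW@0: {C} ∪ {G} = {C,G} (union, +1)
CDRUW@0: {C} ∩ {C,G} = {C} (intersection, +0)
CDRTUW@0: {C} ∪ {G} = {C,G} (union, +1)
ACDRTUW@0: {G} ∩ {C,G} = {G} (intersection, +0)
CR@1: {C} ∪ {G} = {C,G} (union, +1)
DU@1: {C} ∪ {G} = {C,G} (union, +1)
DUW@1: {C,G} ∪ {A} = {A,C,G} (union, +1)
CDRUW@1: {C,G} ∩ {A,C,G} = {C,G} (intersection, +0)
CDRTUW@1: {C,G} ∪ {A} = {A,C,G} (union, +1)
ACDRTUW@1: {T} ∪ {A,C,G} = {A,C,G,T} (union, +1)
CR@2: {A} ∪ {C} = {A,C} (union, +1)
DU@2: {T} ∩ {T} = {T} (intersection, +0)
DUW@2: {T} ∩ {T} = {T} (intersection, +0)
CDRUW@2: {A,C} ∪ {T} = {A,C,T} (union, +1)
CDRTUW@2: {A,C,T} ∩ {C} = {C} (intersection, +0)
ACDRTUW@2: {T} ∪ {C} = {C,T} (union, +1)
CR@3: {C} ∪ {G} = {C,G} (union, +1)
DU@3: {G} ∩ {G} = {G} (intersection, +0)
DUW@3: {G} ∪ {T} = {G,T} (union, +1)
CDRUW@3: {C,G} ∩ {G,T} = {G} (intersection, +0)
CDRTUW@3: {G} ∪ {A} = {A,G} (union, +1)
ACDRTUW@3: {T} ∪ {A,G} = {A,G,T} (union, +1)
per-site changes: [2, 5, 3, 4]; total = 14

A,G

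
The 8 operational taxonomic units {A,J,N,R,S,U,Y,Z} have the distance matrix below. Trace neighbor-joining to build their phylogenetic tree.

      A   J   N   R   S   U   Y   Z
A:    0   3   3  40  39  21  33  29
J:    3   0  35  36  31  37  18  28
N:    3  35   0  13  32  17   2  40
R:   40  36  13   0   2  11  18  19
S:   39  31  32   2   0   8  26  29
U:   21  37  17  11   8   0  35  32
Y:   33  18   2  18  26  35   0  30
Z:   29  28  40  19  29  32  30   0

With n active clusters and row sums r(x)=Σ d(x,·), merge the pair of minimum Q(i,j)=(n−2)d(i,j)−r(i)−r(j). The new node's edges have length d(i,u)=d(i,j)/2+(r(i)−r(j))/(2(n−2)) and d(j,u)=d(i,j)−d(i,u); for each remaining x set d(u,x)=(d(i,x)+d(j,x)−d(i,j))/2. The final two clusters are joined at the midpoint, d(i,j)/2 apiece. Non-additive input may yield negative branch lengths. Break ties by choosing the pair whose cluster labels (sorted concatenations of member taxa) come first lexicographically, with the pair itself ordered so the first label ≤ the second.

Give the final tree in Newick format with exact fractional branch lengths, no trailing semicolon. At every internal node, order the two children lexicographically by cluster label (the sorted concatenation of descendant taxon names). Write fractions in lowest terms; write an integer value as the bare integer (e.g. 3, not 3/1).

((((((A:-1/6,J:19/6):51/4,(N:-7/20,Y:47/20):7):139/24,Z:89/6):59/8,R:-3/8):23/8,S:31/16):97/32,U:97/32)

step 1: merge (A,J) at d=3, Q=-338; branch lengths A→-1/6, J→19/6; new cluster AJ
  updated: d(AJ,N)=35/2, d(AJ,R)=73/2, d(AJ,S)=67/2, d(AJ,U)=55/2, d(AJ,Y)=24, d(AJ,Z)=27
step 2: merge (N,Y) at d=2, Q=-493/2; branch lengths N→-7/20, Y→47/20; new cluster NY
  updated: d(AJ,NY)=79/4, d(NY,R)=29/2, d(NY,S)=28, d(NY,U)=25, d(NY,Z)=34
step 3: merge (AJ,NY) at d=79/4, Q=-373/2; branch lengths AJ→51/4, NY→7; new cluster AJNY
  updated: d(AJNY,R)=125/8, d(AJNY,S)=167/8, d(AJNY,U)=131/8, d(AJNY,Z)=165/8
step 4: merge (AJNY,Z) at d=165/8, Q=-449/4; branch lengths AJNY→139/24, Z→89/6; new cluster AJNYZ
  updated: d(AJNYZ,R)=7, d(AJNYZ,S)=117/8, d(AJNYZ,U)=111/8
step 5: merge (AJNYZ,R) at d=7, Q=-83/2; branch lengths AJNYZ→59/8, R→-3/8; new cluster AJNRYZ
  updated: d(AJNRYZ,S)=77/16, d(AJNRYZ,U)=143/16
step 6: merge (AJNRYZ,S) at d=77/16, Q=-87/4; branch lengths AJNRYZ→23/8, S→31/16; new cluster AJNRSYZ
  updated: d(AJNRSYZ,U)=97/16
step 7: merge (AJNRSYZ,U) at d=97/16; branch lengths AJNRSYZ→97/32, U→97/32; new cluster AJNRSUYZ
final tree: ((((((A:-1/6,J:19/6):51/4,(N:-7/20,Y:47/20):7):139/24,Z:89/6):59/8,R:-3/8):23/8,S:31/16):97/32,U:97/32)
total length: 253/4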